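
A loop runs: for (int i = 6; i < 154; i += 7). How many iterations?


Loop starts at i = 6, increments by 7, stops when i >= 154.
Number of iterations = ceil((154 - 6) / 7)
= ceil(148 / 7)
= 22


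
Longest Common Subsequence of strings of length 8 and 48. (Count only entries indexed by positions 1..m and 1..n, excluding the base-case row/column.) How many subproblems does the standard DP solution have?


DP table indexed by positions in both strings.
First string: 8 positions
Second string: 48 positions
Total = 8 * 48 = 384


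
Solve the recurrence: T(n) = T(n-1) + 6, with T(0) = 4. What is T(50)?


Unrolling the recurrence:
T(50) = T(49) + 6
       = T(48) + 6 + 6
       = T(47) + 6*3
       ...
       = T(0) + 6*50
       = 4 + 300 = 304


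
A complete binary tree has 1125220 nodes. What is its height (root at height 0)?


In a complete binary tree, level k holds nodes 2^k .. 2^(k+1)-1 (1-indexed).
Height = floor(log2(n)) = floor(log2(1125220)) = 20
Check: 2^20 = 1048576 <= 1125220 < 2097152 = 2^21


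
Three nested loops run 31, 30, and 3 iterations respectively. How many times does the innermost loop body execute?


Loop 1 (outermost): 31 iterations
Loop 2 (middle): 30 iterations per outer
Loop 3 (innermost): 3 iterations per middle
Total = 31 * 30 * 3 = 2790


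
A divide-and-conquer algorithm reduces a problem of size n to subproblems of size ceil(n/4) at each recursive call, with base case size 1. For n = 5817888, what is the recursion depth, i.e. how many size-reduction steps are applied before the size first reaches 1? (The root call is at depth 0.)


Each step divides the size by 4 (rounding up); after k steps the size is ceil(n/4^k), which equals 1 exactly when 4^k >= n.
So the depth is the smallest k with 4^k >= 5817888, i.e. ceil(log_4(5817888)).
4^11 = 4194304 < 5817888 <= 16777216 = 4^12
Recursion depth = 12


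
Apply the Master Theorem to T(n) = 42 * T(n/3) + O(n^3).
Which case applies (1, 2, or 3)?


The Master Theorem: T(n) = a*T(n/b) + O(n^c)
  a = 42, b = 3, c = 3
log_b(a) = log_3(42) ~ 3.402
Compare b^c with a: 3^3 = 27 < 42, so c < log_b(a).
Since c < log_b(a), Case 1 applies.
T(n) = O(n^(log_3 42)) ~ O(n^3.402)
Master Theorem case = 1


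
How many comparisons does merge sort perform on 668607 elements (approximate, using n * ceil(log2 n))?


Recursion depth: ceil(log2(668607)) = 20
Each recursion level merges n = 668607 elements
Total = 668607 * 20 = 13372140


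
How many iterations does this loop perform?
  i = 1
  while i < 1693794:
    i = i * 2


The loop variable doubles each iteration:
i = 1 -> 2 -> 4 -> 8 -> 16 -> 32 -> 64 -> 128 -> 256 -> 512 -> 1024 -> 2048 -> 4096 -> 8192 -> 16384 -> 32768 -> 65536 -> 131072 -> 262144 -> 524288 -> 1048576 -> 2097152 (stop, 2097152 >= 1693794)
Number of doublings = ceil(log2(1693794)) = 21


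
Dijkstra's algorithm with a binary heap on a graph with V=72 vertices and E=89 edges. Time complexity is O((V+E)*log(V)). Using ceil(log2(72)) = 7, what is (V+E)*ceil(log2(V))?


Dijkstra with a binary heap: each vertex is extracted once, each edge may relax once.
Each heap operation costs O(log V).
V + E = 72 + 89 = 161
ceil(log2(72)) = 7 (since 2^6 = 64 < 72 <= 128 = 2^7)
Total heap work = (V+E) * ceil(log2(V)) = 161 * 7 = 1127


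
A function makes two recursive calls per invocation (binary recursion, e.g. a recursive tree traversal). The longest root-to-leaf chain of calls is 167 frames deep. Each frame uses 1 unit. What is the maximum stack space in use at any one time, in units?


Binary recursion: the two calls run one after the other, so only one root-to-leaf chain of frames is on the stack at a time.
Maximum depth (longest chain) = 167 frames
Each frame = 1 unit
Max stack space = 167 * 1 = 167


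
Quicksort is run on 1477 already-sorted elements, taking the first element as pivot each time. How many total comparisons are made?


Sum of comparisons per partition:
1476 + 1475 + ... + 1 + 0
= 1477 * (1477 - 1) / 2
= 1477 * 1476 / 2
= 1090026


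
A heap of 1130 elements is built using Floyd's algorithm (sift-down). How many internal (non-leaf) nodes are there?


Leaf nodes occupy roughly half the array.
Sift-down is called for each internal node, starting from the last one.
Internal nodes = floor(n/2) = floor(1130/2) = 565


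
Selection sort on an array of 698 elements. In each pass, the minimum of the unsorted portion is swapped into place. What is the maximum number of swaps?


Selection sort performs one swap per pass:
  Pass 1: find min in positions 0 to 697, swap with position 0
  Pass 2: find min in positions 1 to 697, swap with position 1
  Pass 3: find min in positions 2 to 697, swap with position 2
  Pass 4: find min in positions 3 to 697, swap with position 3
  Pass 5: find min in positions 4 to 697, swap with position 4
  ... (692 more passes)
Total passes (and swaps) = n - 1 = 698 - 1 = 697


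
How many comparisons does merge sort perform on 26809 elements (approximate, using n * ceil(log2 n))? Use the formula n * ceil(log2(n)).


Recursion depth: ceil(log2(26809)) = 15
Each recursion level merges n = 26809 elements
Total = 26809 * 15 = 402135


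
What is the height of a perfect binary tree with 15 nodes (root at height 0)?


A perfect binary tree with 15 nodes:
  15 = 2^4 - 1
  Levels: 0, 1, ..., 3
  Height = 3


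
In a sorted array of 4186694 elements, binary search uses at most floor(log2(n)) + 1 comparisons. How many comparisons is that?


Halving sequence: 4186694 -> 2093347 -> 1046673 -> 523336 -> 261668 -> 130834 -> 65417 -> 32708 -> 16354 -> 8177 -> 4088 -> 2044 -> 1022 -> 511 -> 255 -> 127 -> 63 -> 31 -> 15 -> 7 -> 3 -> 1
Number of halvings = 21
Max comparisons = 21 + 1 = 22


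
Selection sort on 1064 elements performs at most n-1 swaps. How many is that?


Each of the 1063 passes places one element in its final position.
Pass 1: swap minimum into position 0
Pass 2: swap minimum of remaining into position 1
...
Pass 1063: last two elements, one swap
Maximum swaps = 1064 - 1 = 1063


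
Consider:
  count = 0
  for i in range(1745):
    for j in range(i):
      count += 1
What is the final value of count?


For each i, the inner loop runs i times:
  i=0: inner runs 0 times
  i=1: inner runs 1 time
  i=2: inner runs 2 times
  i=3: inner runs 3 times
  i=4: inner runs 4 times
  i=5: inner runs 5 times
  i=6: inner runs 6 times
  i=7: inner runs 7 times
  ...
Total = 0 + 1 + 2 + ... + 1744 = 1745*(1745-1)/2 = 1521640


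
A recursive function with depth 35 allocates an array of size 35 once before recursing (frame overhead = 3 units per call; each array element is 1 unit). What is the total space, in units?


Array allocation: 35 units (allocated once)
Stack frames: 35 deep * 3 per frame = 105 units
Total = 35 + 105 = 140


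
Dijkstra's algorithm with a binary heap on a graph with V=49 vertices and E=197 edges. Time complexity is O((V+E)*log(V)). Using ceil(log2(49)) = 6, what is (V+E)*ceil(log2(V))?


Dijkstra with a binary heap: each vertex is extracted once, each edge may relax once.
Each heap operation costs O(log V).
V + E = 49 + 197 = 246
ceil(log2(49)) = 6 (since 2^5 = 32 < 49 <= 64 = 2^6)
Total heap work = (V+E) * ceil(log2(V)) = 246 * 6 = 1476


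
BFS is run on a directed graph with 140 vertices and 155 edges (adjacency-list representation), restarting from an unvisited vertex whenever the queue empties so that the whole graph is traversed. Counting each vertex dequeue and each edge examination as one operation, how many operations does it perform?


A full BFS traversal dequeues each vertex exactly once and examines each directed edge exactly once.
V = 140 (vertex processing cost)
E = 155 (edge examination cost)
Total operations proportional to V + E = 140 + 155 = 295


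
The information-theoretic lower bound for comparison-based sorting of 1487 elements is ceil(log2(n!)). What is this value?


A binary decision tree of height h has at most 2^h leaves and needs at least n! of them, so h >= ceil(log2(n!)).
1487! is far too large to multiply out, so use Stirling's series:
  ln(n!) ~ n ln n - n + (1/2) ln(2 pi n) + 1/(12n)  (error below 1/(360 n^3), negligible here)
  ln(1487) = 7.3045159
  n ln n = 1487 * 7.3045159 = 10861.8151
  (1/2) ln(2 pi * 1487) = (1/2) ln(9343.0966) = 4.5712
  1/(12*1487) = 0.0001
  ln(1487!) ~ 10861.8151 - 1487 + 4.5712 + 0.0001 = 9379.3864
Convert to base 2: log2(1487!) = 9379.3864 / ln 2 = 9379.3864 / 0.69314718 = 13531.5943
ceil(13531.5943) = 13532


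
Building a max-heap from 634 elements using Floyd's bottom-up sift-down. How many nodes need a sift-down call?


In a heap of 634 elements (0-indexed array):
  Last element index: 633
  Parent of last element: floor((633 - 1) / 2) = 316
  Internal nodes: indices 0 to 316
  Count = floor(634/2) = 317


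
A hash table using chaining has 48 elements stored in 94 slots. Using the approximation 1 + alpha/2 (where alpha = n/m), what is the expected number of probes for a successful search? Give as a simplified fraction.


Load factor alpha = n/m = 48/94
Expected probes = 1 + alpha/2 = 1 + 48/(2*94)
= 1 + 48/188
= 188/188 + 48/188
= 236/188
Simplify: 59/47


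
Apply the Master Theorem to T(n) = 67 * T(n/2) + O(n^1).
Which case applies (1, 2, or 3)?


The Master Theorem: T(n) = a*T(n/b) + O(n^c)
  a = 67, b = 2, c = 1
log_b(a) = log_2(67) ~ 6.066
Compare b^c with a: 2^1 = 2 < 67, so c < log_b(a).
Since c < log_b(a), Case 1 applies.
T(n) = O(n^(log_2 67)) ~ O(n^6.066)
Master Theorem case = 1


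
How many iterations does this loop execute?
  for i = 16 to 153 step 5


The loop variable i takes values starting at 16 and increments by 5 each iteration.
Sequence: i = 16, 21, 26, 31, 36, 41, 46, 51, 56, ...
The upper bound 153 is inclusive, so the count is floor((last - first) / step) + 1:
floor((153 - 16) / 5) + 1 = floor(137/5) + 1 = 27 + 1 = 28


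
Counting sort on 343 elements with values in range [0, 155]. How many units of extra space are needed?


Output array size: 343 (to store sorted result)
Count array size: 156 (one slot per possible value, range 0 to 155)
Total extra space = 343 + 156 = 499


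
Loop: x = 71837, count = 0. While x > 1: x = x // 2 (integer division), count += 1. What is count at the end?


The variable x halves each step:
x = 71837 -> 35918 -> 17959 -> 8979 -> 4489 -> 2244 -> 1122 -> 561 -> 280 -> 140 -> 70 -> 35 -> 17 -> 8 -> 4 -> 2 -> 1
Number of halvings = floor(log2(71837)) = 16


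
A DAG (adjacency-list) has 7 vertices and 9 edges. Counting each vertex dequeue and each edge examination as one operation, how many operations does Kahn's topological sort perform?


V = 7 (vertex processing)
E = 9 (edge processing)
V + E = 7 + 9 = 16


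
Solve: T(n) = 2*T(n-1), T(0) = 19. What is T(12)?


Unrolling:
T(12) = 2*T(11) = 2^2*T(10) = ... = 2^12*T(0)
= 2^12 * 19
= 4096 * 19 = 77824


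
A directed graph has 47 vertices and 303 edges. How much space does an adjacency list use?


Adjacency list: one list head per vertex + one entry per edge
Vertex heads: 47
Edge entries: 303
Total = 47 + 303 = 350


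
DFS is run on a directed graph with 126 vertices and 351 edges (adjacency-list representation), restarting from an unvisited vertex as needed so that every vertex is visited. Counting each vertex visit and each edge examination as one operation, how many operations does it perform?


A full DFS traversal processes each vertex exactly once (push/pop on stack).
Each directed edge is examined once.
V = 126, E = 351
V + E = 477


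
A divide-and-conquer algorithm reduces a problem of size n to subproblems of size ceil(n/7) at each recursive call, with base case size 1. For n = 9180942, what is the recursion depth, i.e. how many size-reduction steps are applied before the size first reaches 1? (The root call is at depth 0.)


Each step divides the size by 7 (rounding up); after k steps the size is ceil(n/7^k), which equals 1 exactly when 7^k >= n.
So the depth is the smallest k with 7^k >= 9180942, i.e. ceil(log_7(9180942)).
7^8 = 5764801 < 9180942 <= 40353607 = 7^9
Recursion depth = 9


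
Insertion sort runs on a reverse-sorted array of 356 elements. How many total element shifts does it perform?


Sum of shifts = 1 + 2 + 3 + ... + 355
= 356 * 355 / 2
= 126380 / 2
= 63190


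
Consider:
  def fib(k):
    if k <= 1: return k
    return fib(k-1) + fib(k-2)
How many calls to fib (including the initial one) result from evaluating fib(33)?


Let C(m) = total calls to evaluate fib(m). Then C(0)=C(1)=1, and
C(m) = 1 + C(m-1) + C(m-2) for m >= 2.
Build the table (each entry = 1 + previous two):
  C(0) = 1
  C(1) = 1
  C(2) = 1 + 1 + 1 = 3
  C(3) = 1 + 3 + 1 = 5
  C(4) = 1 + 5 + 3 = 9
  C(5) = 1 + 9 + 5 = 15
  C(6) = 1 + 15 + 9 = 25
  C(7) = 1 + 25 + 15 = 41
  C(8) = 1 + 41 + 25 = 67
  C(9) = 1 + 67 + 41 = 109
  C(10) = 1 + 109 + 67 = 177
  C(11) = 1 + 177 + 109 = 287
  C(12) = 1 + 287 + 177 = 465
  C(13) = 1 + 465 + 287 = 753
  C(14) = 1 + 753 + 465 = 1219
  C(15) = 1 + 1219 + 753 = 1973
  C(16) = 1 + 1973 + 1219 = 3193
  C(17) = 1 + 3193 + 1973 = 5167
  C(18) = 1 + 5167 + 3193 = 8361
  C(19) = 1 + 8361 + 5167 = 13529
  C(20) = 1 + 13529 + 8361 = 21891
  C(21) = 1 + 21891 + 13529 = 35421
  C(22) = 1 + 35421 + 21891 = 57313
  C(23) = 1 + 57313 + 35421 = 92735
  C(24) = 1 + 92735 + 57313 = 150049
  C(25) = 1 + 150049 + 92735 = 242785
  C(26) = 1 + 242785 + 150049 = 392835
  C(27) = 1 + 392835 + 242785 = 635621
  C(28) = 1 + 635621 + 392835 = 1028457
  C(29) = 1 + 1028457 + 635621 = 1664079
  C(30) = 1 + 1664079 + 1028457 = 2692537
  C(31) = 1 + 2692537 + 1664079 = 4356617
  C(32) = 1 + 4356617 + 2692537 = 7049155
  C(33) = 1 + 7049155 + 4356617 = 11405773
Total calls for fib(33) = 11405773


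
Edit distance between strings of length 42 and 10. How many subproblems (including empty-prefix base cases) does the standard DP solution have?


The table includes base cases (empty prefixes).
Rows: (m+1) = 43
Columns: (n+1) = 11
Total = 43 * 11 = 473


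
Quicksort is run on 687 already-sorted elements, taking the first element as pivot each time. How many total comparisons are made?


Sum of comparisons per partition:
686 + 685 + ... + 1 + 0
= 687 * (687 - 1) / 2
= 687 * 686 / 2
= 235641


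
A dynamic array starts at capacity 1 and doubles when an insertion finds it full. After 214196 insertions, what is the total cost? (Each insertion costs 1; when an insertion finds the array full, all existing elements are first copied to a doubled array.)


Insertion cost: 214196 (one per element)
Resizes occur just before inserting elements 2, 3, 5, 9, ...
Elements copied at each resize: 1 + 2 + 4 + 8 + 16 + 32 + 64 + 128 + 256 + 512 + 1024 + 2048 + 4096 + 8192 + 16384 + 32768 + 65536 + 131072
Sum of copies = 262143 (geometric series: 2^k - 1)
Total = 214196 + 262143 = 476339


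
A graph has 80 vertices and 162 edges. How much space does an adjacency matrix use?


Adjacency matrix: V x V grid of entries
Space = V^2 = 80^2 = 80 * 80 = 6400


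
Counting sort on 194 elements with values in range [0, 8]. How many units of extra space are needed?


Output array size: 194 (to store sorted result)
Count array size: 9 (one slot per possible value, range 0 to 8)
Total extra space = 194 + 9 = 203


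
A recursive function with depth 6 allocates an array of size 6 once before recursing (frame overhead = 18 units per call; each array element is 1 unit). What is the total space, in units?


Array allocation: 6 units (allocated once)
Stack frames: 6 deep * 18 per frame = 108 units
Total = 6 + 108 = 114


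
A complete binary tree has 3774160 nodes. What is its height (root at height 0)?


In a complete binary tree, level k holds nodes 2^k .. 2^(k+1)-1 (1-indexed).
Height = floor(log2(n)) = floor(log2(3774160)) = 21
Check: 2^21 = 2097152 <= 3774160 < 4194304 = 2^22


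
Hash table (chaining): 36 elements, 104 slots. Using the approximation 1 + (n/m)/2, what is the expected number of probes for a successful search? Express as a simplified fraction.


Computing expected probes:
alpha = 36/104
= 1 + alpha/2
= 1 + 36/(2*104)
= (2*104 + 36) / (2*104)
= 244/208 = 61/52


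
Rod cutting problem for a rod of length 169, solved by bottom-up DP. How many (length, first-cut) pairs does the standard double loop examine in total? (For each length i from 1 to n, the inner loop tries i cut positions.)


For each subproblem length i = 1..169, the inner loop considers i possible first cuts.
Total = 1 + 2 + ... + 169
= 169*(169+1)/2
= 169*170/2 = 14365


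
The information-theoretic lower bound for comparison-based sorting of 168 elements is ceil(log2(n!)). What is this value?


A binary decision tree of height h has at most 2^h leaves and needs at least n! of them, so h >= ceil(log2(n!)).
168! is far too large to multiply out, so use Stirling's series:
  ln(n!) ~ n ln n - n + (1/2) ln(2 pi n) + 1/(12n)  (error below 1/(360 n^3), negligible here)
  ln(168) = 5.1239640
  n ln n = 168 * 5.1239640 = 860.8260
  (1/2) ln(2 pi * 168) = (1/2) ln(1055.5751) = 3.4809
  1/(12*168) = 0.0005
  ln(168!) ~ 860.8260 - 168 + 3.4809 + 0.0005 = 696.3074
Convert to base 2: log2(168!) = 696.3074 / ln 2 = 696.3074 / 0.69314718 = 1004.5592
ceil(1004.5592) = 1005


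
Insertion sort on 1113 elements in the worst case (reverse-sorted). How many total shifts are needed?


In the worst case (reverse-sorted), each element shifts past all previous:
  Element 1: 1 shifts
  Element 2: 2 shifts
  Element 3: 3 shifts
  Element 4: 4 shifts
  Element 5: 5 shifts
  ...
  Element 1112: 1112 shifts
Total = 1 + 2 + ... + 1112
= 1113*(1113-1)/2 = 618828


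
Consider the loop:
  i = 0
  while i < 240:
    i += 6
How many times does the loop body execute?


Starting at i = 0, each iteration adds 6.
Iterations until i >= 240:
  Iteration 1: i = 0 -> i = 6
  Iteration 2: i = 6 -> i = 12
  Iteration 3: i = 12 -> i = 18
  Iteration 4: i = 18 -> i = 24
  Iteration 5: i = 24 -> i = 30
  Iteration 6: i = 30 -> i = 36
  Iteration 7: i = 36 -> i = 42
  Iteration 8: i = 42 -> i = 48
  ... continuing ...
Total iterations = ceil(240/6) = 40


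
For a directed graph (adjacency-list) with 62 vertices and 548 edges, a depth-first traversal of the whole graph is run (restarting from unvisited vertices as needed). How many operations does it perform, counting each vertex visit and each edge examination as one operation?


A full DFS traversal visits each vertex once and examines each edge once.
V = 62
E = 548
Sum = 62 + 548 = 610


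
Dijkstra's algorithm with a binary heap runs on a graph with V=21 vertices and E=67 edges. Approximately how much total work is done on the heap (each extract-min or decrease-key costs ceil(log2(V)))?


Dijkstra with a binary heap: each vertex is extracted once, each edge may relax once.
Each heap operation costs O(log V).
V + E = 21 + 67 = 88
ceil(log2(21)) = 5 (since 2^4 = 16 < 21 <= 32 = 2^5)
Total heap work = (V+E) * ceil(log2(V)) = 88 * 5 = 440


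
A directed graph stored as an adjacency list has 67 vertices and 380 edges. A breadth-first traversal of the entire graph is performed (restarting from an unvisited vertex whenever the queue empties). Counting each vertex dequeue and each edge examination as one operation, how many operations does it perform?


A full BFS traversal dequeues each vertex once and examines each edge once.
Vertex visits: 67
Edge visits: 380
V + E = 67 + 380 = 447


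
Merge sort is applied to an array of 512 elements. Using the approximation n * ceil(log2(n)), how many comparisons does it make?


Merge sort divides the array into halves recursively.
Number of levels = ceil(log2(512)) = 9
At each level, approximately n = 512 comparisons are needed for merging.
Total comparisons ~ n * ceil(log2(n)) = 512 * 9 = 4608


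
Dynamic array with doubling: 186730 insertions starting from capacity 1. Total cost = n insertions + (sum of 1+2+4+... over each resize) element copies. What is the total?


n = 186730
Insertion costs: 186730
Resizes copy 1, 2, 4, ... up to the largest power of 2 that is <= n-1 = 186729, i.e. 131072.
Copy costs = 1 + 2 + 4 + 8 + 16 + 32 + 64 + 128 + 256 + 512 + 1024 + 2048 + 4096 + 8192 + 16384 + 32768 + 65536 + 131072 = 262143
Total = 186730 + 262143 = 448873


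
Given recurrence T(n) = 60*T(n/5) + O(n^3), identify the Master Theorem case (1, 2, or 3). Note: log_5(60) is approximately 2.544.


Master Theorem parameters: a=60, b=5, c=3
log_b(a) = 2.544
Compare b^c with a: 5^3 = 125 > 60, so c > log_b(a).
Comparing c=3 vs log_b(a)=2.544:
3 > 2.544 => Case 3
Result: T(n) = O(n^3)
Master Theorem case = 3


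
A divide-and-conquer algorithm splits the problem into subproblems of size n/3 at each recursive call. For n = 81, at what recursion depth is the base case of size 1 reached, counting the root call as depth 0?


At each depth, the problem size is divided by 3:
  Depth 0: problem size = 81
  Depth 1: problem size = 27
  Depth 2: problem size = 9
  Depth 3: problem size = 3
  Depth 4: problem size = 1 (base case)
The base case is reached at depth log_3(81) = 4 (the tree has 5 levels counting depth 0, but the depth asked for is 4).
Recursion depth = 4


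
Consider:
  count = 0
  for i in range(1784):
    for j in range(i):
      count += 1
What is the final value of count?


For each i, the inner loop runs i times:
  i=0: inner runs 0 times
  i=1: inner runs 1 time
  i=2: inner runs 2 times
  i=3: inner runs 3 times
  i=4: inner runs 4 times
  i=5: inner runs 5 times
  i=6: inner runs 6 times
  i=7: inner runs 7 times
  ...
Total = 0 + 1 + 2 + ... + 1783 = 1784*(1784-1)/2 = 1590436


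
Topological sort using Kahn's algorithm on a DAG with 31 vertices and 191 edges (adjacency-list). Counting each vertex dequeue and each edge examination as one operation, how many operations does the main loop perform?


Kahn's algorithm:
  1. Compute in-degrees: O(V + E)
  2. Process queue: each vertex dequeued once (O(V))
     each edge examined once (O(E))
Total = V + E = 31 + 191 = 222


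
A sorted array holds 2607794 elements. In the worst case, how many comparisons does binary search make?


Halving sequence: 2607794 -> 1303897 -> 651948 -> 325974 -> 162987 -> 81493 -> 40746 -> 20373 -> 10186 -> 5093 -> 2546 -> 1273 -> 636 -> 318 -> 159 -> 79 -> 39 -> 19 -> 9 -> 4 -> 2 -> 1
Number of halvings = 21
Max comparisons = 21 + 1 = 22


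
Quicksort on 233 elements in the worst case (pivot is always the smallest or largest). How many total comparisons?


In the worst case, each partition step picks the worst pivot:
  Partition 1: 232 comparisons (n-1 elements to compare)
  Partition 2: 231 comparisons
  Partition 3: 230 comparisons
  Partition 4: 229 comparisons
  Partition 5: 228 comparisons
  ...
  Last partition: 0 comparisons
Total = (n-1) + (n-2) + ... + 1 + 0 = n*(n-1)/2
= 233*232/2 = 27028


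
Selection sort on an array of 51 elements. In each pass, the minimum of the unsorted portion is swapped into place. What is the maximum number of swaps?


Selection sort performs one swap per pass:
  Pass 1: find min in positions 0 to 50, swap with position 0
  Pass 2: find min in positions 1 to 50, swap with position 1
  Pass 3: find min in positions 2 to 50, swap with position 2
  Pass 4: find min in positions 3 to 50, swap with position 3
  Pass 5: find min in positions 4 to 50, swap with position 4
  ... (45 more passes)
Total passes (and swaps) = n - 1 = 51 - 1 = 50


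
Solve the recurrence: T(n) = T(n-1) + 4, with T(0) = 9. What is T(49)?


Unrolling the recurrence:
T(49) = T(48) + 4
       = T(47) + 4 + 4
       = T(46) + 4*3
       ...
       = T(0) + 4*49
       = 9 + 196 = 205


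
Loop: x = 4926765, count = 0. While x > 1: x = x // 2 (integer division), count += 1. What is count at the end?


The variable x halves each step:
x = 4926765 -> 2463382 -> 1231691 -> 615845 -> 307922 -> 153961 -> 76980 -> 38490 -> 19245 -> 9622 -> 4811 -> 2405 -> 1202 -> 601 -> 300 -> 150 -> 75 -> 37 -> 18 -> 9 -> 4 -> 2 -> 1
Number of halvings = floor(log2(4926765)) = 22


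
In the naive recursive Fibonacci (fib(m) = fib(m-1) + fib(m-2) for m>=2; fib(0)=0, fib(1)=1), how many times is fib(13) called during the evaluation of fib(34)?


Let N(m) = number of times fib(m) is called while evaluating fib(34).
N(34) = 1 (the initial call).
N(33) = 1 (only fib(34) calls it).
For 1 <= m <= 32: fib(m) is called by fib(m+1) and fib(m+2), so
  N(m) = N(m+1) + N(m+2).
fib(0) is called only by fib(2), so N(0) = N(2).
Walk down from m=34:
  N(34)=1, N(33)=1, N(32)=2, N(31)=3, N(30)=5, N(29)=8, N(28)=13, N(27)=21, N(26)=34, N(25)=55, N(24)=89, N(23)=144, N(22)=233, N(21)=377, N(20)=610, N(19)=987, N(18)=1597, N(17)=2584, N(16)=4181, N(15)=6765, N(14)=10946, N(13)=17711
N(13) = 17711


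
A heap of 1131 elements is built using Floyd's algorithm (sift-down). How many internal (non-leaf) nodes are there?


Leaf nodes occupy roughly half the array.
Sift-down is called for each internal node, starting from the last one.
Internal nodes = floor(n/2) = floor(1131/2) = 565


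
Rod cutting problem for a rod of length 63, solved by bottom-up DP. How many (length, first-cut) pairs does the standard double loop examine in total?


For each subproblem length i = 1..63, the inner loop considers i possible first cuts.
Total = 1 + 2 + ... + 63
= 63*(63+1)/2
= 63*64/2 = 2016


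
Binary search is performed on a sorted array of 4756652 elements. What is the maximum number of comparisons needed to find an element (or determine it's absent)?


Binary search halves the search space each comparison:
  Step 1: search space = 4756652 -> 2378326
  Step 2: search space = 2378326 -> 1189163
  Step 3: search space = 1189163 -> 594581
  Step 4: search space = 594581 -> 297290
  Step 5: search space = 297290 -> 148645
  Step 6: search space = 148645 -> 74322
  Step 7: search space = 74322 -> 37161
  Step 8: search space = 37161 -> 18580
  Step 9: search space = 18580 -> 9290
  Step 10: search space = 9290 -> 4645
  Step 11: search space = 4645 -> 2322
  Step 12: search space = 2322 -> 1161
  Step 13: search space = 1161 -> 580
  Step 14: search space = 580 -> 290
  Step 15: search space = 290 -> 145
  Step 16: search space = 145 -> 72
  Step 17: search space = 72 -> 36
  Step 18: search space = 36 -> 18
  Step 19: search space = 18 -> 9
  Step 20: search space = 9 -> 4
  Step 21: search space = 4 -> 2
  Step 22: search space = 2 -> 1
  Step 23: search space = 1 (final check)
Maximum comparisons = floor(log2(4756652)) + 1 = 22 + 1 = 23


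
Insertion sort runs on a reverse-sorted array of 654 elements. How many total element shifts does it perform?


Sum of shifts = 1 + 2 + 3 + ... + 653
= 654 * 653 / 2
= 427062 / 2
= 213531


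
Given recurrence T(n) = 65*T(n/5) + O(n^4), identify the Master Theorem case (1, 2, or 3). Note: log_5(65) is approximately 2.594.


Master Theorem parameters: a=65, b=5, c=4
log_b(a) = 2.594
Compare b^c with a: 5^4 = 625 > 65, so c > log_b(a).
Comparing c=4 vs log_b(a)=2.594:
4 > 2.594 => Case 3
Result: T(n) = O(n^4)
Master Theorem case = 3


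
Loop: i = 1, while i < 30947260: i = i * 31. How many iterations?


i multiplies by 31 each step:
i = 1 -> 31 -> 961 -> 29791 -> 923521 -> 28629151 -> 887503681 (stop)
Iterations = ceil(log_31(30947260)) = 6


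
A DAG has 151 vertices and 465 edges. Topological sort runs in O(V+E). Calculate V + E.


V = 151 (vertex processing)
E = 465 (edge processing)
V + E = 151 + 465 = 616


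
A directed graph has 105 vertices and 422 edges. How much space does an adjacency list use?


Adjacency list: one list head per vertex + one entry per edge
Vertex heads: 105
Edge entries: 422
Total = 105 + 422 = 527


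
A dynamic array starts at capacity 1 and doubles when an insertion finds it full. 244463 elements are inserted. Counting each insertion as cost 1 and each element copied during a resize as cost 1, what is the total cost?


n = 244463
Insertion costs: 244463
Resizes copy 1, 2, 4, ... up to the largest power of 2 that is <= n-1 = 244462, i.e. 131072.
Copy costs = 1 + 2 + 4 + 8 + 16 + 32 + 64 + 128 + 256 + 512 + 1024 + 2048 + 4096 + 8192 + 16384 + 32768 + 65536 + 131072 = 262143
Total = 244463 + 262143 = 506606


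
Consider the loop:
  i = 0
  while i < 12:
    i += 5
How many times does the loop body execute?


Starting at i = 0, each iteration adds 5.
Iterations until i >= 12:
  Iteration 1: i = 0 -> i = 5
  Iteration 2: i = 5 -> i = 10
  Iteration 3: i = 10 -> i = 15
Total iterations = ceil(12/5) = 3


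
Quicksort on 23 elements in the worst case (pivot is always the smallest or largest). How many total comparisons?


In the worst case, each partition step picks the worst pivot:
  Partition 1: 22 comparisons (n-1 elements to compare)
  Partition 2: 21 comparisons
  Partition 3: 20 comparisons
  Partition 4: 19 comparisons
  Partition 5: 18 comparisons
  ...
  Last partition: 0 comparisons
Total = (n-1) + (n-2) + ... + 1 + 0 = n*(n-1)/2
= 23*22/2 = 253


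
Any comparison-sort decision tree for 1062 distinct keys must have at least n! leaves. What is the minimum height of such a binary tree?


A binary decision tree of height h has at most 2^h leaves and needs at least n! of them, so h >= ceil(log2(n!)).
1062! is far too large to multiply out, so use Stirling's series:
  ln(n!) ~ n ln n - n + (1/2) ln(2 pi n) + 1/(12n)  (error below 1/(360 n^3), negligible here)
  ln(1062) = 6.9679092
  n ln n = 1062 * 6.9679092 = 7399.9196
  (1/2) ln(2 pi * 1062) = (1/2) ln(6672.7428) = 4.4029
  1/(12*1062) = 0.0001
  ln(1062!) ~ 7399.9196 - 1062 + 4.4029 + 0.0001 = 6342.3226
Convert to base 2: log2(1062!) = 6342.3226 / ln 2 = 6342.3226 / 0.69314718 = 9150.0374
ceil(9150.0374) = 9151


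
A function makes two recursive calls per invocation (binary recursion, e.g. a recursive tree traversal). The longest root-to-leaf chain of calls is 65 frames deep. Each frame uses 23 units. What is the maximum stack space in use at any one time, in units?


Binary recursion: the two calls run one after the other, so only one root-to-leaf chain of frames is on the stack at a time.
Maximum depth (longest chain) = 65 frames
Each frame = 23 units
Max stack space = 65 * 23 = 1495


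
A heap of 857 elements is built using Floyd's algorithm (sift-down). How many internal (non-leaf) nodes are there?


Leaf nodes occupy roughly half the array.
Sift-down is called for each internal node, starting from the last one.
Internal nodes = floor(n/2) = floor(857/2) = 428


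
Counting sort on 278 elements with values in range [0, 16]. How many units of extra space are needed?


Output array size: 278 (to store sorted result)
Count array size: 17 (one slot per possible value, range 0 to 16)
Total extra space = 278 + 17 = 295


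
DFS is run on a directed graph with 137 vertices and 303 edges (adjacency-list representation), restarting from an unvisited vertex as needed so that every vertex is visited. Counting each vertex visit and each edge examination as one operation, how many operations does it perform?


A full DFS traversal processes each vertex exactly once (push/pop on stack).
Each directed edge is examined once.
V = 137, E = 303
V + E = 440


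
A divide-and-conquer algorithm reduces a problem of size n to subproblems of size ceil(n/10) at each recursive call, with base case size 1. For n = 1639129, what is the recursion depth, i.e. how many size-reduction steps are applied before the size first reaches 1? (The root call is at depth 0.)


Each step divides the size by 10 (rounding up); after k steps the size is ceil(n/10^k), which equals 1 exactly when 10^k >= n.
So the depth is the smallest k with 10^k >= 1639129, i.e. ceil(log_10(1639129)).
10^6 = 1000000 < 1639129 <= 10000000 = 10^7
Recursion depth = 7


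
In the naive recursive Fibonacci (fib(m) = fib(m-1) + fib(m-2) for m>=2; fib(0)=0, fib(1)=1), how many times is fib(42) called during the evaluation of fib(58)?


Let N(m) = number of times fib(m) is called while evaluating fib(58).
N(58) = 1 (the initial call).
N(57) = 1 (only fib(58) calls it).
For 1 <= m <= 56: fib(m) is called by fib(m+1) and fib(m+2), so
  N(m) = N(m+1) + N(m+2).
fib(0) is called only by fib(2), so N(0) = N(2).
Walk down from m=58:
  N(58)=1, N(57)=1, N(56)=2, N(55)=3, N(54)=5, N(53)=8, N(52)=13, N(51)=21, N(50)=34, N(49)=55, N(48)=89, N(47)=144, N(46)=233, N(45)=377, N(44)=610, N(43)=987, N(42)=1597
N(42) = 1597


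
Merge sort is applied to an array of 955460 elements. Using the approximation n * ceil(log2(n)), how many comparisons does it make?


Merge sort divides the array into halves recursively.
Number of levels = ceil(log2(955460)) = 20
At each level, approximately n = 955460 comparisons are needed for merging.
Total comparisons ~ n * ceil(log2(n)) = 955460 * 20 = 19109200


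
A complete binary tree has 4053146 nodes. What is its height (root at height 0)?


In a complete binary tree, level k holds nodes 2^k .. 2^(k+1)-1 (1-indexed).
Height = floor(log2(n)) = floor(log2(4053146)) = 21
Check: 2^21 = 2097152 <= 4053146 < 4194304 = 2^22


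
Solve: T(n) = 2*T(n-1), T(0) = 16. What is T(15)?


Unrolling:
T(15) = 2*T(14) = 2^2*T(13) = ... = 2^15*T(0)
= 2^15 * 16
= 32768 * 16 = 524288


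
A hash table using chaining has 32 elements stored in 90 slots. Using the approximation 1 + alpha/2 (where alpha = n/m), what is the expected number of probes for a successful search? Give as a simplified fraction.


Load factor alpha = n/m = 32/90
Expected probes = 1 + alpha/2 = 1 + 32/(2*90)
= 1 + 32/180
= 180/180 + 32/180
= 212/180
Simplify: 53/45


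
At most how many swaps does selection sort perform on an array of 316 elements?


Each of the 315 passes places one element in its final position.
Pass 1: swap minimum into position 0
Pass 2: swap minimum of remaining into position 1
...
Pass 315: last two elements, one swap
Maximum swaps = 316 - 1 = 315


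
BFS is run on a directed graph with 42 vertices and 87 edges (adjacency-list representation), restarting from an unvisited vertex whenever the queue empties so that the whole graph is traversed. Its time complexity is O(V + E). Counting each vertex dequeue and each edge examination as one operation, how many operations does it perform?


A full BFS traversal dequeues each vertex exactly once and examines each directed edge exactly once.
V = 42 (vertex processing cost)
E = 87 (edge examination cost)
Total operations proportional to V + E = 42 + 87 = 129


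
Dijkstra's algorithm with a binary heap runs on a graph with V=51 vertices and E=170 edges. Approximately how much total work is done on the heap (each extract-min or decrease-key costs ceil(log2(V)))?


Dijkstra with a binary heap: each vertex is extracted once, each edge may relax once.
Each heap operation costs O(log V).
V + E = 51 + 170 = 221
ceil(log2(51)) = 6 (since 2^5 = 32 < 51 <= 64 = 2^6)
Total heap work = (V+E) * ceil(log2(V)) = 221 * 6 = 1326


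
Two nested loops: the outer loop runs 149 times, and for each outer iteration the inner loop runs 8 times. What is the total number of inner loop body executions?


Outer loop: 149 iterations
Inner loop: 8 iterations per outer iteration
Total = 149 * 8 = 1192


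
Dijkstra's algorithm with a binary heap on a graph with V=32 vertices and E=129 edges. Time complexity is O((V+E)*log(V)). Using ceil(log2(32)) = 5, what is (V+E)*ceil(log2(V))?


Dijkstra with a binary heap: each vertex is extracted once, each edge may relax once.
Each heap operation costs O(log V).
V + E = 32 + 129 = 161
ceil(log2(32)) = 5 (since 2^4 = 16 < 32 <= 32 = 2^5)
Total heap work = (V+E) * ceil(log2(V)) = 161 * 5 = 805


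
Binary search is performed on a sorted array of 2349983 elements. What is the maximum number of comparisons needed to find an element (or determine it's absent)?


Binary search halves the search space each comparison:
  Step 1: search space = 2349983 -> 1174991
  Step 2: search space = 1174991 -> 587495
  Step 3: search space = 587495 -> 293747
  Step 4: search space = 293747 -> 146873
  Step 5: search space = 146873 -> 73436
  Step 6: search space = 73436 -> 36718
  Step 7: search space = 36718 -> 18359
  Step 8: search space = 18359 -> 9179
  Step 9: search space = 9179 -> 4589
  Step 10: search space = 4589 -> 2294
  Step 11: search space = 2294 -> 1147
  Step 12: search space = 1147 -> 573
  Step 13: search space = 573 -> 286
  Step 14: search space = 286 -> 143
  Step 15: search space = 143 -> 71
  Step 16: search space = 71 -> 35
  Step 17: search space = 35 -> 17
  Step 18: search space = 17 -> 8
  Step 19: search space = 8 -> 4
  Step 20: search space = 4 -> 2
  Step 21: search space = 2 -> 1
  Step 22: search space = 1 (final check)
Maximum comparisons = floor(log2(2349983)) + 1 = 21 + 1 = 22


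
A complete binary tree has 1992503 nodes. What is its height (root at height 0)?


In a complete binary tree, level k holds nodes 2^k .. 2^(k+1)-1 (1-indexed).
Height = floor(log2(n)) = floor(log2(1992503)) = 20
Check: 2^20 = 1048576 <= 1992503 < 2097152 = 2^21


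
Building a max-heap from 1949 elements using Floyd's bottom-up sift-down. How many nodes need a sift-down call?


In a heap of 1949 elements (0-indexed array):
  Last element index: 1948
  Parent of last element: floor((1948 - 1) / 2) = 973
  Internal nodes: indices 0 to 973
  Count = floor(1949/2) = 974


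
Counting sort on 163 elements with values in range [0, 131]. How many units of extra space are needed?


Output array size: 163 (to store sorted result)
Count array size: 132 (one slot per possible value, range 0 to 131)
Total extra space = 163 + 132 = 295


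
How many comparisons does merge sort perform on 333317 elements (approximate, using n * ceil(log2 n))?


Recursion depth: ceil(log2(333317)) = 19
Each recursion level merges n = 333317 elements
Total = 333317 * 19 = 6333023


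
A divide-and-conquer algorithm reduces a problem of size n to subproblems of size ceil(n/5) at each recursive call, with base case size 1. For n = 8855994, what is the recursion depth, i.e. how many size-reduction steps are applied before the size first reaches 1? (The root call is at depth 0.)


Each step divides the size by 5 (rounding up); after k steps the size is ceil(n/5^k), which equals 1 exactly when 5^k >= n.
So the depth is the smallest k with 5^k >= 8855994, i.e. ceil(log_5(8855994)).
5^9 = 1953125 < 8855994 <= 9765625 = 5^10
Recursion depth = 10


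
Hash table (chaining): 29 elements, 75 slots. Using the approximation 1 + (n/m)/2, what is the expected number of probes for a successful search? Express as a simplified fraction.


Computing expected probes:
alpha = 29/75
= 1 + alpha/2
= 1 + 29/(2*75)
= (2*75 + 29) / (2*75)
= 179/150


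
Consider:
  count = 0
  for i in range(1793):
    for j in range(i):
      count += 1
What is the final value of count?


For each i, the inner loop runs i times:
  i=0: inner runs 0 times
  i=1: inner runs 1 time
  i=2: inner runs 2 times
  i=3: inner runs 3 times
  i=4: inner runs 4 times
  i=5: inner runs 5 times
  i=6: inner runs 6 times
  i=7: inner runs 7 times
  ...
Total = 0 + 1 + 2 + ... + 1792 = 1793*(1793-1)/2 = 1606528


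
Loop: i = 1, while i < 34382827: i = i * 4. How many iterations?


i multiplies by 4 each step:
i = 1 -> 4 -> 16 -> 64 -> 256 -> 1024 -> 4096 -> 16384 -> 65536 -> 262144 -> 1048576 -> 4194304 -> 16777216 -> 67108864 (stop)
Iterations = ceil(log_4(34382827)) = 13


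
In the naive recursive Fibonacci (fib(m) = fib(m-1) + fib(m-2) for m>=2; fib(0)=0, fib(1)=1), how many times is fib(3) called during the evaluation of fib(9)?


Let N(m) = number of times fib(m) is called while evaluating fib(9).
N(9) = 1 (the initial call).
N(8) = 1 (only fib(9) calls it).
For 1 <= m <= 7: fib(m) is called by fib(m+1) and fib(m+2), so
  N(m) = N(m+1) + N(m+2).
fib(0) is called only by fib(2), so N(0) = N(2).
Walk down from m=9:
  N(9)=1, N(8)=1, N(7)=2, N(6)=3, N(5)=5, N(4)=8, N(3)=13
N(3) = 13


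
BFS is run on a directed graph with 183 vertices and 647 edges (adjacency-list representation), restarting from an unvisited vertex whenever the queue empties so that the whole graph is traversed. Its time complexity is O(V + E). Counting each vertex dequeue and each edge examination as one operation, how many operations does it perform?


A full BFS traversal dequeues each vertex exactly once and examines each directed edge exactly once.
V = 183 (vertex processing cost)
E = 647 (edge examination cost)
Total operations proportional to V + E = 183 + 647 = 830
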